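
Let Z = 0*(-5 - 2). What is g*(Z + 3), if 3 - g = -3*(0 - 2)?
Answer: -9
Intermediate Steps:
Z = 0 (Z = 0*(-7) = 0)
g = -3 (g = 3 - (-3)*(0 - 2) = 3 - (-3)*(-2) = 3 - 1*6 = 3 - 6 = -3)
g*(Z + 3) = -3*(0 + 3) = -3*3 = -9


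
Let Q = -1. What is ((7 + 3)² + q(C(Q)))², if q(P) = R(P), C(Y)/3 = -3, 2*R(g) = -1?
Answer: 39601/4 ≈ 9900.3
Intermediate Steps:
R(g) = -½ (R(g) = (½)*(-1) = -½)
C(Y) = -9 (C(Y) = 3*(-3) = -9)
q(P) = -½
((7 + 3)² + q(C(Q)))² = ((7 + 3)² - ½)² = (10² - ½)² = (100 - ½)² = (199/2)² = 39601/4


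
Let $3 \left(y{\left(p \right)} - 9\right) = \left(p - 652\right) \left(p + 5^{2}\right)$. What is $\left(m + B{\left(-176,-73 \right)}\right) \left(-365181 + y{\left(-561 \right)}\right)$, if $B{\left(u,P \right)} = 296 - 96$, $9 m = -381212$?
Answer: $\frac{168970375376}{27} \approx 6.2582 \cdot 10^{9}$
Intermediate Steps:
$m = - \frac{381212}{9}$ ($m = \frac{1}{9} \left(-381212\right) = - \frac{381212}{9} \approx -42357.0$)
$y{\left(p \right)} = 9 + \frac{\left(-652 + p\right) \left(25 + p\right)}{3}$ ($y{\left(p \right)} = 9 + \frac{\left(p - 652\right) \left(p + 5^{2}\right)}{3} = 9 + \frac{\left(-652 + p\right) \left(p + 25\right)}{3} = 9 + \frac{\left(-652 + p\right) \left(25 + p\right)}{3}$)
$B{\left(u,P \right)} = 200$
$\left(m + B{\left(-176,-73 \right)}\right) \left(-365181 + y{\left(-561 \right)}\right) = \left(- \frac{381212}{9} + 200\right) \left(-365181 - \left(- \frac{335474}{3} - 104907\right)\right) = - \frac{379412 \left(-365181 + \left(- \frac{16273}{3} + 117249 + \frac{1}{3} \cdot 314721\right)\right)}{9} = - \frac{379412 \left(-365181 + \left(- \frac{16273}{3} + 117249 + 104907\right)\right)}{9} = - \frac{379412 \left(-365181 + \frac{650195}{3}\right)}{9} = \left(- \frac{379412}{9}\right) \left(- \frac{445348}{3}\right) = \frac{168970375376}{27}$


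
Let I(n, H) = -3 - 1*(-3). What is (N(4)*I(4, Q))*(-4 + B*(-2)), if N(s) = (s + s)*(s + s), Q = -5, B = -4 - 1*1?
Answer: 0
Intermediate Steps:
B = -5 (B = -4 - 1 = -5)
N(s) = 4*s² (N(s) = (2*s)*(2*s) = 4*s²)
I(n, H) = 0 (I(n, H) = -3 + 3 = 0)
(N(4)*I(4, Q))*(-4 + B*(-2)) = ((4*4²)*0)*(-4 - 5*(-2)) = ((4*16)*0)*(-4 + 10) = (64*0)*6 = 0*6 = 0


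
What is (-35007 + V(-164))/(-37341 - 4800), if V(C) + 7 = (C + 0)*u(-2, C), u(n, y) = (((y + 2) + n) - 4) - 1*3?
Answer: 6970/42141 ≈ 0.16540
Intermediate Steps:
u(n, y) = -5 + n + y (u(n, y) = (((2 + y) + n) - 4) - 3 = ((2 + n + y) - 4) - 3 = (-2 + n + y) - 3 = -5 + n + y)
V(C) = -7 + C*(-7 + C) (V(C) = -7 + (C + 0)*(-5 - 2 + C) = -7 + C*(-7 + C))
(-35007 + V(-164))/(-37341 - 4800) = (-35007 + (-7 - 164*(-7 - 164)))/(-37341 - 4800) = (-35007 + (-7 - 164*(-171)))/(-42141) = (-35007 + (-7 + 28044))*(-1/42141) = (-35007 + 28037)*(-1/42141) = -6970*(-1/42141) = 6970/42141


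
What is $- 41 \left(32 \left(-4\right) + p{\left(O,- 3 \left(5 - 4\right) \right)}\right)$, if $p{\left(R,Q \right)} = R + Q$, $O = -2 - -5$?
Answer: $5248$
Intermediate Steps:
$O = 3$ ($O = -2 + 5 = 3$)
$p{\left(R,Q \right)} = Q + R$
$- 41 \left(32 \left(-4\right) + p{\left(O,- 3 \left(5 - 4\right) \right)}\right) = - 41 \left(32 \left(-4\right) + \left(- 3 \left(5 - 4\right) + 3\right)\right) = - 41 \left(-128 + \left(\left(-3\right) 1 + 3\right)\right) = - 41 \left(-128 + \left(-3 + 3\right)\right) = - 41 \left(-128 + 0\right) = \left(-41\right) \left(-128\right) = 5248$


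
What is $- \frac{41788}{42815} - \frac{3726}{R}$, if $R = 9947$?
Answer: $- \frac{575193926}{425880805} \approx -1.3506$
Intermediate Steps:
$- \frac{41788}{42815} - \frac{3726}{R} = - \frac{41788}{42815} - \frac{3726}{9947} = - \frac{575193926}{425880805}$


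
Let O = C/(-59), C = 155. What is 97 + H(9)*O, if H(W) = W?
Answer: 4328/59 ≈ 73.356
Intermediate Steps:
O = -155/59 (O = 155/(-59) = 155*(-1/59) = -155/59 ≈ -2.6271)
97 + H(9)*O = 97 + 9*(-155/59) = 97 - 1395/59 = 4328/59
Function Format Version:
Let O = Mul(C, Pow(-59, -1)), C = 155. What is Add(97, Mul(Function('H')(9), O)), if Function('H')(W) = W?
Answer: Rational(4328, 59) ≈ 73.356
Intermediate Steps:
O = Rational(-155, 59) (O = Mul(155, Pow(-59, -1)) = Mul(155, Rational(-1, 59)) = Rational(-155, 59) ≈ -2.6271)
Add(97, Mul(Function('H')(9), O)) = Add(97, Mul(9, Rational(-155, 59))) = Add(97, Rational(-1395, 59)) = Rational(4328, 59)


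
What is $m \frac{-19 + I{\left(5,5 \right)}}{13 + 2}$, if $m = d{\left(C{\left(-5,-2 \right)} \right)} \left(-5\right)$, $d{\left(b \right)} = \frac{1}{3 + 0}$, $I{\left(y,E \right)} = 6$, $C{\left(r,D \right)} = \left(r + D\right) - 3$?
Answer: $\frac{13}{9} \approx 1.4444$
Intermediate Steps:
$C{\left(r,D \right)} = -3 + D + r$ ($C{\left(r,D \right)} = \left(D + r\right) - 3 = -3 + D + r$)
$d{\left(b \right)} = \frac{1}{3}$
$m = - \frac{5}{3}$ ($m = \frac{1}{3} \left(-5\right) = - \frac{5}{3} \approx -1.6667$)
$m \frac{-19 + I{\left(5,5 \right)}}{13 + 2} = - \frac{5 \frac{-19 + 6}{13 + 2}}{3} = - \frac{5 \left(- \frac{13}{15}\right)}{3} = - \frac{5 \left(\left(-13\right) \frac{1}{15}\right)}{3} = \left(- \frac{5}{3}\right) \left(- \frac{13}{15}\right) = \frac{13}{9}$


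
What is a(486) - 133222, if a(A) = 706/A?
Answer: -32372593/243 ≈ -1.3322e+5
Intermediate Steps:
a(486) - 133222 = 706/486 - 133222 = 706*(1/486) - 133222 = 353/243 - 133222 = -32372593/243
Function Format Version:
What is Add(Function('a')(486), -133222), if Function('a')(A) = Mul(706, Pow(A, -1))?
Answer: Rational(-32372593, 243) ≈ -1.3322e+5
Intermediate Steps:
Add(Function('a')(486), -133222) = Add(Mul(706, Pow(486, -1)), -133222) = Add(Mul(706, Rational(1, 486)), -133222) = Add(Rational(353, 243), -133222) = Rational(-32372593, 243)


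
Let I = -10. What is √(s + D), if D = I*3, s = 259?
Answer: √229 ≈ 15.133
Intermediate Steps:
D = -30 (D = -10*3 = -30)
√(s + D) = √(259 - 30) = √229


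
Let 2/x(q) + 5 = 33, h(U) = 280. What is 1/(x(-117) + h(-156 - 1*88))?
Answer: 14/3921 ≈ 0.0035705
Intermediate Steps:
x(q) = 1/14 (x(q) = 2/(-5 + 33) = 2/28 = 2*(1/28) = 1/14)
1/(x(-117) + h(-156 - 1*88)) = 1/(1/14 + 280) = 1/(3921/14) = 14/3921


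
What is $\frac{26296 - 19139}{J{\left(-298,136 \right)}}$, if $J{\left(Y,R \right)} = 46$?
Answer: $\frac{7157}{46} \approx 155.59$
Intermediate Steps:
$\frac{26296 - 19139}{J{\left(-298,136 \right)}} = \frac{26296 - 19139}{46} = \left(26296 - 19139\right) \frac{1}{46} = 7157 \cdot \frac{1}{46} = \frac{7157}{46}$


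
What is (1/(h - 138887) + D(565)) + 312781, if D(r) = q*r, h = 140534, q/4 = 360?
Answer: 1855149508/1647 ≈ 1.1264e+6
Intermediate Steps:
q = 1440 (q = 4*360 = 1440)
D(r) = 1440*r
(1/(h - 138887) + D(565)) + 312781 = (1/(140534 - 138887) + 1440*565) + 312781 = (1/1647 + 813600) + 312781 = 1339999201/1647 + 312781 = 1855149508/1647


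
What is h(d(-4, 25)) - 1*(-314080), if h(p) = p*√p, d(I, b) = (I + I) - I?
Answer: 314080 - 8*I ≈ 3.1408e+5 - 8.0*I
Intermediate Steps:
d(I, b) = I (d(I, b) = 2*I - I = I)
h(p) = p^(3/2)
h(d(-4, 25)) - 1*(-314080) = (-4)^(3/2) - 1*(-314080) = -8*I + 314080 = 314080 - 8*I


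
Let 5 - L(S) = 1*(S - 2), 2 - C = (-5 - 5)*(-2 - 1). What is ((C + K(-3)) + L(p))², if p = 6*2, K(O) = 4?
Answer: 841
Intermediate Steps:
C = -28 (C = 2 - (-5 - 5)*(-2 - 1) = 2 - (-10)*(-3) = 2 - 1*30 = 2 - 30 = -28)
p = 12
L(S) = 7 - S (L(S) = 5 - (S - 2) = 5 - (-2 + S) = 5 + (2 - S) = 7 - S)
((C + K(-3)) + L(p))² = ((-28 + 4) + (7 - 1*12))² = (-24 + (7 - 12))² = (-24 - 5)² = (-29)² = 841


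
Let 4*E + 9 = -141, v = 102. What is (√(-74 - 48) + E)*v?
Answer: -3825 + 102*I*√122 ≈ -3825.0 + 1126.6*I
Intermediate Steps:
E = -75/2 (E = -9/4 + (¼)*(-141) = -9/4 - 141/4 = -75/2 ≈ -37.500)
(√(-74 - 48) + E)*v = (√(-74 - 48) - 75/2)*102 = (√(-122) - 75/2)*102 = (I*√122 - 75/2)*102 = (-75/2 + I*√122)*102 = -3825 + 102*I*√122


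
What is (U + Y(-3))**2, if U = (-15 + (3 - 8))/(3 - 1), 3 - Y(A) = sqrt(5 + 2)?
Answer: (7 + sqrt(7))**2 ≈ 93.041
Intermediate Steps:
Y(A) = 3 - sqrt(7) (Y(A) = 3 - sqrt(5 + 2) = 3 - sqrt(7))
U = -10 (U = (-15 - 5)/2 = -20*1/2 = -10)
(U + Y(-3))**2 = (-10 + (3 - sqrt(7)))**2 = (-7 - sqrt(7))**2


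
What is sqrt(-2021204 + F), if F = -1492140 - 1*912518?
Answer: I*sqrt(4425862) ≈ 2103.8*I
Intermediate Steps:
F = -2404658 (F = -1492140 - 912518 = -2404658)
sqrt(-2021204 + F) = sqrt(-2021204 - 2404658) = sqrt(-4425862) = I*sqrt(4425862)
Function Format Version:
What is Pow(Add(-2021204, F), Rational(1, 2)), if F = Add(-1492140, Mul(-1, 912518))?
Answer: Mul(I, Pow(4425862, Rational(1, 2))) ≈ Mul(2103.8, I)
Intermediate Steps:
F = -2404658 (F = Add(-1492140, -912518) = -2404658)
Pow(Add(-2021204, F), Rational(1, 2)) = Pow(Add(-2021204, -2404658), Rational(1, 2)) = Pow(-4425862, Rational(1, 2)) = Mul(I, Pow(4425862, Rational(1, 2)))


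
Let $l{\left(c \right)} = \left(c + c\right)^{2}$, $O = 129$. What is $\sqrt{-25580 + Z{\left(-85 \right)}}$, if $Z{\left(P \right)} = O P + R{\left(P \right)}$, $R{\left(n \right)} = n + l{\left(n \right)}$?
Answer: $i \sqrt{7730} \approx 87.92 i$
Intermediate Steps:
$l{\left(c \right)} = 4 c^{2}$ ($l{\left(c \right)} = \left(2 c\right)^{2} = 4 c^{2}$)
$R{\left(n \right)} = n + 4 n^{2}$
$Z{\left(P \right)} = 129 P + P \left(1 + 4 P\right)$
$\sqrt{-25580 + Z{\left(-85 \right)}} = \sqrt{-25580 + 2 \left(-85\right) \left(65 + 2 \left(-85\right)\right)} = \sqrt{-25580 + 2 \left(-85\right) \left(65 - 170\right)} = \sqrt{-25580 + 2 \left(-85\right) \left(-105\right)} = \sqrt{-25580 + 17850} = \sqrt{-7730} = i \sqrt{7730}$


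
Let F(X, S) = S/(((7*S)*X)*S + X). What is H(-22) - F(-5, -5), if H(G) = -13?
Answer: -2289/176 ≈ -13.006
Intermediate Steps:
F(X, S) = S/(X + 7*X*S**2) (F(X, S) = S/((7*S*X)*S + X) = S/(7*X*S**2 + X) = S/(X + 7*X*S**2))
H(-22) - F(-5, -5) = -13 - (-5)/((-5)*(1 + 7*(-5)**2)) = -13 - (-5)*(-1)/(5*(1 + 7*25)) = -13 - (-5)*(-1)/(5*(1 + 175)) = -13 - (-5)*(-1)/(5*176) = -13 - 1*1/176 = -13 - 1/176 = -2289/176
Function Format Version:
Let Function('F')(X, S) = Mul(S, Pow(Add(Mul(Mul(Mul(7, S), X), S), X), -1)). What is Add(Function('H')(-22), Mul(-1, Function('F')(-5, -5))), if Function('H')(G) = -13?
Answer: Rational(-2289, 176) ≈ -13.006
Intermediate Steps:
Function('F')(X, S) = Mul(S, Pow(Add(X, Mul(7, X, Pow(S, 2))), -1)) (Function('F')(X, S) = Mul(S, Pow(Add(Mul(Mul(7, S, X), S), X), -1)) = Mul(S, Pow(Add(Mul(7, X, Pow(S, 2)), X), -1)) = Mul(S, Pow(Add(X, Mul(7, X, Pow(S, 2))), -1)))
Add(Function('H')(-22), Mul(-1, Function('F')(-5, -5))) = Add(-13, Mul(-1, Mul(-5, Pow(-5, -1), Pow(Add(1, Mul(7, Pow(-5, 2))), -1)))) = Add(-13, Mul(-1, Mul(-5, Rational(-1, 5), Pow(Add(1, Mul(7, 25)), -1)))) = Add(-13, Mul(-1, Mul(-5, Rational(-1, 5), Pow(Add(1, 175), -1)))) = Add(-13, Mul(-1, Mul(-5, Rational(-1, 5), Pow(176, -1)))) = Add(-13, Mul(-1, Mul(-5, Rational(-1, 5), Rational(1, 176)))) = Add(-13, Mul(-1, Rational(1, 176))) = Add(-13, Rational(-1, 176)) = Rational(-2289, 176)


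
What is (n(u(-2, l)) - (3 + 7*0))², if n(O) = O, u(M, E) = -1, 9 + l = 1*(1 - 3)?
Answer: 16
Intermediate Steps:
l = -11 (l = -9 + 1*(1 - 3) = -9 + 1*(-2) = -9 - 2 = -11)
(n(u(-2, l)) - (3 + 7*0))² = (-1 - (3 + 7*0))² = (-1 - (3 + 0))² = (-1 - 1*3)² = (-1 - 3)² = (-4)² = 16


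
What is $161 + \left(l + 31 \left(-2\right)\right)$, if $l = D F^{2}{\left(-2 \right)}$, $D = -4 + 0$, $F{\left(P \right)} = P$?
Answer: $83$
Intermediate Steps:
$D = -4$
$l = -16$ ($l = - 4 \left(-2\right)^{2} = \left(-4\right) 4 = -16$)
$161 + \left(l + 31 \left(-2\right)\right) = 161 + \left(-16 + 31 \left(-2\right)\right) = 161 - 78 = 83$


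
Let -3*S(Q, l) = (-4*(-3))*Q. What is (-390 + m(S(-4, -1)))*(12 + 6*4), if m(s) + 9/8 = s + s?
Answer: -25857/2 ≈ -12929.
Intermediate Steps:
S(Q, l) = -4*Q (S(Q, l) = -(-4*(-3))*Q/3 = -4*Q)
m(s) = -9/8 + 2*s (m(s) = -9/8 + (s + s) = -9/8 + 2*s)
(-390 + m(S(-4, -1)))*(12 + 6*4) = (-390 + (-9/8 + 2*(-4*(-4))))*(12 + 6*4) = (-390 + (-9/8 + 2*16))*(12 + 24) = (-390 + (-9/8 + 32))*36 = (-390 + 247/8)*36 = -2873/8*36 = -25857/2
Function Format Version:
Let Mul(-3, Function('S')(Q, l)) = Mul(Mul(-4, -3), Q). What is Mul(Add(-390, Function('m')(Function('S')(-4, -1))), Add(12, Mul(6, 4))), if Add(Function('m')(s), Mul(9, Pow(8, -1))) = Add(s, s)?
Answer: Rational(-25857, 2) ≈ -12929.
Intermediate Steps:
Function('S')(Q, l) = Mul(-4, Q) (Function('S')(Q, l) = Mul(Rational(-1, 3), Mul(Mul(-4, -3), Q)) = Mul(Rational(-1, 3), Mul(12, Q)) = Mul(-4, Q))
Function('m')(s) = Add(Rational(-9, 8), Mul(2, s)) (Function('m')(s) = Add(Rational(-9, 8), Add(s, s)) = Add(Rational(-9, 8), Mul(2, s)))
Mul(Add(-390, Function('m')(Function('S')(-4, -1))), Add(12, Mul(6, 4))) = Mul(Add(-390, Add(Rational(-9, 8), Mul(2, Mul(-4, -4)))), Add(12, Mul(6, 4))) = Mul(Add(-390, Add(Rational(-9, 8), Mul(2, 16))), Add(12, 24)) = Mul(Add(-390, Add(Rational(-9, 8), 32)), 36) = Mul(Add(-390, Rational(247, 8)), 36) = Mul(Rational(-2873, 8), 36) = Rational(-25857, 2)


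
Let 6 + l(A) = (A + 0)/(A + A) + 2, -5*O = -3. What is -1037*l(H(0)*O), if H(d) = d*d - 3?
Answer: 7259/2 ≈ 3629.5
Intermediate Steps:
O = ⅗ (O = -⅕*(-3) = ⅗ ≈ 0.60000)
H(d) = -3 + d² (H(d) = d² - 3 = -3 + d²)
l(A) = -7/2 (l(A) = -6 + ((A + 0)/(A + A) + 2) = -6 + (A/((2*A)) + 2) = -6 + (A*(1/(2*A)) + 2) = -6 + (½ + 2) = -6 + 5/2 = -7/2)
-1037*l(H(0)*O) = -1037*(-7/2) = 7259/2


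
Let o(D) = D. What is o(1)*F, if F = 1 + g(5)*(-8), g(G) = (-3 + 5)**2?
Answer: -31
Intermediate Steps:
g(G) = 4 (g(G) = 2**2 = 4)
F = -31 (F = 1 + 4*(-8) = 1 - 32 = -31)
o(1)*F = 1*(-31) = -31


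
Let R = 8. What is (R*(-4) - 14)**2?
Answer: 2116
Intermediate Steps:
(R*(-4) - 14)**2 = (8*(-4) - 14)**2 = (-32 - 14)**2 = (-46)**2 = 2116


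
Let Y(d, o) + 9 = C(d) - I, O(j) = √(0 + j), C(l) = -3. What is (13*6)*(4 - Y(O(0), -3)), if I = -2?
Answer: 1092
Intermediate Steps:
O(j) = √j
Y(d, o) = -10 (Y(d, o) = -9 + (-3 - 1*(-2)) = -9 + (-3 + 2) = -9 - 1 = -10)
(13*6)*(4 - Y(O(0), -3)) = (13*6)*(4 - 1*(-10)) = 78*(4 + 10) = 78*14 = 1092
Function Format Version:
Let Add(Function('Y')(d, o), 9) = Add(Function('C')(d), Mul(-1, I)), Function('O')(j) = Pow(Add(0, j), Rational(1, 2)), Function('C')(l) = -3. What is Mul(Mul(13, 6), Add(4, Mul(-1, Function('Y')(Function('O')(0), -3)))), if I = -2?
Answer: 1092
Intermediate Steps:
Function('O')(j) = Pow(j, Rational(1, 2))
Function('Y')(d, o) = -10 (Function('Y')(d, o) = Add(-9, Add(-3, Mul(-1, -2))) = Add(-9, Add(-3, 2)) = Add(-9, -1) = -10)
Mul(Mul(13, 6), Add(4, Mul(-1, Function('Y')(Function('O')(0), -3)))) = Mul(Mul(13, 6), Add(4, Mul(-1, -10))) = Mul(78, Add(4, 10)) = Mul(78, 14) = 1092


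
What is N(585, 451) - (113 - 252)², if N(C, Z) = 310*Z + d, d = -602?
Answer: 119887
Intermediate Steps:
N(C, Z) = -602 + 310*Z (N(C, Z) = 310*Z - 602 = -602 + 310*Z)
N(585, 451) - (113 - 252)² = (-602 + 310*451) - (113 - 252)² = (-602 + 139810) - 1*(-139)² = 139208 - 1*19321 = 139208 - 19321 = 119887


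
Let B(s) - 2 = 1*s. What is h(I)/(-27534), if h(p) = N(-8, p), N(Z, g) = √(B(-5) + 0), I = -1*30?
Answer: -I*√3/27534 ≈ -6.2906e-5*I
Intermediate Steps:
B(s) = 2 + s (B(s) = 2 + 1*s = 2 + s)
I = -30
N(Z, g) = I*√3 (N(Z, g) = √((2 - 5) + 0) = √(-3 + 0) = √(-3) = I*√3)
h(p) = I*√3
h(I)/(-27534) = (I*√3)/(-27534) = (I*√3)*(-1/27534) = -I*√3/27534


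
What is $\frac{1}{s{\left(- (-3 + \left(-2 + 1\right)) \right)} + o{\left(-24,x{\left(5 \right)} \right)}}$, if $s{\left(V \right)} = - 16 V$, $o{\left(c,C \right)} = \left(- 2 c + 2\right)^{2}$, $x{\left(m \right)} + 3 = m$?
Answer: $\frac{1}{2436} \approx 0.00041051$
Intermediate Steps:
$x{\left(m \right)} = -3 + m$
$o{\left(c,C \right)} = \left(2 - 2 c\right)^{2}$
$\frac{1}{s{\left(- (-3 + \left(-2 + 1\right)) \right)} + o{\left(-24,x{\left(5 \right)} \right)}} = \frac{1}{- 16 \left(- (-3 + \left(-2 + 1\right))\right) + 4 \left(-1 - 24\right)^{2}} = \frac{1}{- 16 \left(- (-3 - 1)\right) + 4 \left(-25\right)^{2}} = \frac{1}{- 16 \left(\left(-1\right) \left(-4\right)\right) + 4 \cdot 625} = \frac{1}{\left(-16\right) 4 + 2500} = \frac{1}{-64 + 2500} = \frac{1}{2436}$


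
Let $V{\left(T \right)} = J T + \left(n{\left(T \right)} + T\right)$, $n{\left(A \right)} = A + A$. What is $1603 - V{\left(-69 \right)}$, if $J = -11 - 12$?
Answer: $223$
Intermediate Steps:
$n{\left(A \right)} = 2 A$
$J = -23$
$V{\left(T \right)} = - 20 T$ ($V{\left(T \right)} = - 23 T + \left(2 T + T\right) = - 23 T + 3 T = - 20 T$)
$1603 - V{\left(-69 \right)} = 1603 - \left(-20\right) \left(-69\right) = 1603 - 1380 = 223$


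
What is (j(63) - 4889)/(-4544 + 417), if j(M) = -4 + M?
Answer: 4830/4127 ≈ 1.1703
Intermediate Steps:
(j(63) - 4889)/(-4544 + 417) = ((-4 + 63) - 4889)/(-4544 + 417) = (59 - 4889)/(-4127) = -4830*(-1/4127) = 4830/4127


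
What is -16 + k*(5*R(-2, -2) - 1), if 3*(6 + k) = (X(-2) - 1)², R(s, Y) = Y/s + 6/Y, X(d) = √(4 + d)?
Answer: 39 + 22*√2/3 ≈ 49.371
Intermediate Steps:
R(s, Y) = 6/Y + Y/s
k = -6 + (-1 + √2)²/3 (k = -6 + (√(4 - 2) - 1)²/3 = -6 + (√2 - 1)²/3 = -6 + (-1 + √2)²/3 ≈ -5.9428)
-16 + k*(5*R(-2, -2) - 1) = -16 + (-6 + (1 - √2)²/3)*(5*(6/(-2) - 2/(-2)) - 1) = -16 + (-6 + (1 - √2)²/3)*(5*(6*(-½) - 2*(-½)) - 1) = -16 + (-6 + (1 - √2)²/3)*(5*(-3 + 1) - 1) = -16 + (-6 + (1 - √2)²/3)*(5*(-2) - 1) = -16 + (-6 + (1 - √2)²/3)*(-10 - 1) = -16 + (-6 + (1 - √2)²/3)*(-11) = -16 + (66 - 11*(1 - √2)²/3) = 50 - 11*(1 - √2)²/3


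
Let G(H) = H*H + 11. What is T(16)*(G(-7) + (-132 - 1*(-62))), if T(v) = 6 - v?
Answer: 100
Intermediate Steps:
G(H) = 11 + H² (G(H) = H² + 11 = 11 + H²)
T(16)*(G(-7) + (-132 - 1*(-62))) = (6 - 1*16)*((11 + (-7)²) + (-132 - 1*(-62))) = (6 - 16)*((11 + 49) + (-132 + 62)) = -10*(60 - 70) = -10*(-10) = 100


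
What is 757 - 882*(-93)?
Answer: 82783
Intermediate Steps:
757 - 882*(-93) = 757 + 82026 = 82783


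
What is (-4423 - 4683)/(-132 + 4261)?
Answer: -9106/4129 ≈ -2.2054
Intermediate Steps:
(-4423 - 4683)/(-132 + 4261) = -9106/4129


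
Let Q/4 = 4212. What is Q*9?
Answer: 151632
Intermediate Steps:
Q = 16848 (Q = 4*4212 = 16848)
Q*9 = 16848*9 = 151632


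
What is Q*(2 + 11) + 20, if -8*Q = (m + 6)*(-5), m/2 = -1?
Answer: 105/2 ≈ 52.500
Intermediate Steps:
m = -2 (m = 2*(-1) = -2)
Q = 5/2 (Q = -(-2 + 6)*(-5)/8 = -(-5)/2 = -1/8*(-20) = 5/2 ≈ 2.5000)
Q*(2 + 11) + 20 = 5*(2 + 11)/2 + 20 = (5/2)*13 + 20 = 65/2 + 20 = 105/2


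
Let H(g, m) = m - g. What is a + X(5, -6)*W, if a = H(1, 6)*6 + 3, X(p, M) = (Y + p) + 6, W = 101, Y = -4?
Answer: 740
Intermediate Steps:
X(p, M) = 2 + p (X(p, M) = (-4 + p) + 6 = 2 + p)
a = 33 (a = (6 - 1*1)*6 + 3 = (6 - 1)*6 + 3 = 5*6 + 3 = 30 + 3 = 33)
a + X(5, -6)*W = 33 + (2 + 5)*101 = 33 + 7*101 = 33 + 707 = 740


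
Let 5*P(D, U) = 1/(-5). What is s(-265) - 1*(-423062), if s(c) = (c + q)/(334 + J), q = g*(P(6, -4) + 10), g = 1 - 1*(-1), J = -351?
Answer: 179807477/425 ≈ 4.2308e+5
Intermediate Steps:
P(D, U) = -1/25 (P(D, U) = (⅕)/(-5) = (⅕)*(-⅕) = -1/25)
g = 2 (g = 1 + 1 = 2)
q = 498/25 (q = 2*(-1/25 + 10) = 2*(249/25) = 498/25 ≈ 19.920)
s(c) = -498/425 - c/17 (s(c) = (c + 498/25)/(334 - 351) = (498/25 + c)/(-17) = (498/25 + c)*(-1/17) = -498/425 - c/17)
s(-265) - 1*(-423062) = (-498/425 - 1/17*(-265)) - 1*(-423062) = (-498/425 + 265/17) + 423062 = 6127/425 + 423062 = 179807477/425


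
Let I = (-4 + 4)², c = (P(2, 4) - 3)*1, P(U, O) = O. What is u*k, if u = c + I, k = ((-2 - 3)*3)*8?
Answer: -120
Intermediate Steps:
c = 1 (c = (4 - 3)*1 = 1*1 = 1)
I = 0 (I = 0² = 0)
k = -120 (k = -5*3*8 = -15*8 = -120)
u = 1 (u = 1 + 0 = 1)
u*k = 1*(-120) = -120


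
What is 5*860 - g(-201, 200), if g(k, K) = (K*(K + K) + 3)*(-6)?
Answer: 484318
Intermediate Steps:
g(k, K) = -18 - 12*K² (g(k, K) = (K*(2*K) + 3)*(-6) = (2*K² + 3)*(-6) = (3 + 2*K²)*(-6) = -18 - 12*K²)
5*860 - g(-201, 200) = 5*860 - (-18 - 12*200²) = 4300 - (-18 - 12*40000) = 4300 - (-18 - 480000) = 4300 - 1*(-480018) = 4300 + 480018 = 484318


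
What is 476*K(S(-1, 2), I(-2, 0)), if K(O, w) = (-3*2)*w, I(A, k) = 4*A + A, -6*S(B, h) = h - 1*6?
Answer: 28560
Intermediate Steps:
S(B, h) = 1 - h/6 (S(B, h) = -(h - 1*6)/6 = -(h - 6)/6 = -(-6 + h)/6 = 1 - h/6)
I(A, k) = 5*A
K(O, w) = -6*w
476*K(S(-1, 2), I(-2, 0)) = 476*(-30*(-2)) = 476*(-6*(-10)) = 476*60 = 28560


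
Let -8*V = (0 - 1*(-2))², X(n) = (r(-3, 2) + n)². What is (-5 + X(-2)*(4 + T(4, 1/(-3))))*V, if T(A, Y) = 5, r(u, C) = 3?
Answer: -2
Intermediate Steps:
X(n) = (3 + n)²
V = -½ (V = -(0 - 1*(-2))²/8 = -(0 + 2)²/8 = -⅛*2² = -⅛*4 = -½ ≈ -0.50000)
(-5 + X(-2)*(4 + T(4, 1/(-3))))*V = (-5 + (3 - 2)²*(4 + 5))*(-½) = (-5 + 1²*9)*(-½) = (-5 + 1*9)*(-½) = (-5 + 9)*(-½) = 4*(-½) = -2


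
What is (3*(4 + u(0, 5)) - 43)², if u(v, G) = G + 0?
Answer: 256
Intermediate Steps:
u(v, G) = G
(3*(4 + u(0, 5)) - 43)² = (3*(4 + 5) - 43)² = (3*9 - 43)² = (27 - 43)² = (-16)² = 256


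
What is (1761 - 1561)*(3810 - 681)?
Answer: 625800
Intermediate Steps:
(1761 - 1561)*(3810 - 681) = 200*3129 = 625800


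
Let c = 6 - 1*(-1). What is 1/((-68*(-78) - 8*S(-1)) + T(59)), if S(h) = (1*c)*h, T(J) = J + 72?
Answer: 1/5491 ≈ 0.00018212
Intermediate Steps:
T(J) = 72 + J
c = 7 (c = 6 + 1 = 7)
S(h) = 7*h (S(h) = (1*7)*h = 7*h)
1/((-68*(-78) - 8*S(-1)) + T(59)) = 1/((-68*(-78) - 56*(-1)) + (72 + 59)) = 1/((5304 - 8*(-7)) + 131) = 1/((5304 + 56) + 131) = 1/(5360 + 131) = 1/5491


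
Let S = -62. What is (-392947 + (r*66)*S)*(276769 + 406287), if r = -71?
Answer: -69955180240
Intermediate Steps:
(-392947 + (r*66)*S)*(276769 + 406287) = (-392947 - 71*66*(-62))*(276769 + 406287) = (-392947 - 4686*(-62))*683056 = (-392947 + 290532)*683056 = -102415*683056 = -69955180240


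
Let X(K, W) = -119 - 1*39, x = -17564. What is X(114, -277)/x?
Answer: 79/8782 ≈ 0.0089957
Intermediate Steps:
X(K, W) = -158 (X(K, W) = -119 - 39 = -158)
X(114, -277)/x = -158/(-17564) = -158*(-1/17564) = 79/8782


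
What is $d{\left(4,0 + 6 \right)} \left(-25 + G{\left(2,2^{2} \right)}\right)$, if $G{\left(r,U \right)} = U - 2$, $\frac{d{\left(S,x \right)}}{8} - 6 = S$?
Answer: $-1840$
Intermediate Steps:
$d{\left(S,x \right)} = 48 + 8 S$
$G{\left(r,U \right)} = -2 + U$
$d{\left(4,0 + 6 \right)} \left(-25 + G{\left(2,2^{2} \right)}\right) = \left(48 + 8 \cdot 4\right) \left(-25 - \left(2 - 2^{2}\right)\right) = \left(48 + 32\right) \left(-25 + \left(-2 + 4\right)\right) = 80 \left(-25 + 2\right) = 80 \left(-23\right) = -1840$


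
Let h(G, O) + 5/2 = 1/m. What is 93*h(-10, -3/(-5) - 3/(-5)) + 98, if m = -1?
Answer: -455/2 ≈ -227.50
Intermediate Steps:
h(G, O) = -7/2 (h(G, O) = -5/2 + 1/(-1) = -5/2 - 1 = -7/2)
93*h(-10, -3/(-5) - 3/(-5)) + 98 = 93*(-7/2) + 98 = -651/2 + 98 = -455/2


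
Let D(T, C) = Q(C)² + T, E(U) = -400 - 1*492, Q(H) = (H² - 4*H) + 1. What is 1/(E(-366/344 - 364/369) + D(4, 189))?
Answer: 1/1222620268 ≈ 8.1792e-10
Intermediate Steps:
Q(H) = 1 + H² - 4*H
E(U) = -892 (E(U) = -400 - 492 = -892)
D(T, C) = T + (1 + C² - 4*C)² (D(T, C) = (1 + C² - 4*C)² + T = T + (1 + C² - 4*C)²)
1/(E(-366/344 - 364/369) + D(4, 189)) = 1/(-892 + (4 + (1 + 189² - 4*189)²)) = 1/(-892 + (4 + (1 + 35721 - 756)²)) = 1/(-892 + (4 + 34966²)) = 1/(-892 + (4 + 1222621156)) = 1/(-892 + 1222621160) = 1/1222620268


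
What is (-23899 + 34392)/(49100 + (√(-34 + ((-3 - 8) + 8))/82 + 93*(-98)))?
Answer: 2821209510952/10750870437941 - 860426*I*√37/10750870437941 ≈ 0.26242 - 4.8682e-7*I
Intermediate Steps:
(-23899 + 34392)/(49100 + (√(-34 + ((-3 - 8) + 8))/82 + 93*(-98))) = 10493/(49100 + (√(-34 + (-11 + 8))*(1/82) - 9114)) = 10493/(49100 + (√(-34 - 3)*(1/82) - 9114)) = 10493/(49100 + (√(-37)*(1/82) - 9114)) = 10493/(49100 + ((I*√37)*(1/82) - 9114)) = 10493/(49100 + (I*√37/82 - 9114)) = 10493/(49100 + (-9114 + I*√37/82)) = 10493/(39986 + I*√37/82)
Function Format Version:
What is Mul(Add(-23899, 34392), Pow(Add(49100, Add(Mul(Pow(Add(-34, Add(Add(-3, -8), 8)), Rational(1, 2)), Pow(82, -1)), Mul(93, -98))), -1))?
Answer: Add(Rational(2821209510952, 10750870437941), Mul(Rational(-860426, 10750870437941), I, Pow(37, Rational(1, 2)))) ≈ Add(0.26242, Mul(-4.8682e-7, I))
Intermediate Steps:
Mul(Add(-23899, 34392), Pow(Add(49100, Add(Mul(Pow(Add(-34, Add(Add(-3, -8), 8)), Rational(1, 2)), Pow(82, -1)), Mul(93, -98))), -1)) = Mul(10493, Pow(Add(49100, Add(Mul(Pow(Add(-34, Add(-11, 8)), Rational(1, 2)), Rational(1, 82)), -9114)), -1)) = Mul(10493, Pow(Add(49100, Add(Mul(Pow(Add(-34, -3), Rational(1, 2)), Rational(1, 82)), -9114)), -1)) = Mul(10493, Pow(Add(49100, Add(Mul(Pow(-37, Rational(1, 2)), Rational(1, 82)), -9114)), -1)) = Mul(10493, Pow(Add(49100, Add(Mul(Mul(I, Pow(37, Rational(1, 2))), Rational(1, 82)), -9114)), -1)) = Mul(10493, Pow(Add(49100, Add(Mul(Rational(1, 82), I, Pow(37, Rational(1, 2))), -9114)), -1)) = Mul(10493, Pow(Add(49100, Add(-9114, Mul(Rational(1, 82), I, Pow(37, Rational(1, 2))))), -1)) = Mul(10493, Pow(Add(39986, Mul(Rational(1, 82), I, Pow(37, Rational(1, 2)))), -1))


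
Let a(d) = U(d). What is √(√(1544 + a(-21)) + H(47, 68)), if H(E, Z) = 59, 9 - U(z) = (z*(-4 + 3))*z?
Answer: √(59 + √1994) ≈ 10.181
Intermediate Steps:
U(z) = 9 + z² (U(z) = 9 - z*(-4 + 3)*z = 9 - z*(-1)*z = 9 - (-z)*z = 9 - (-1)*z² = 9 + z²)
a(d) = 9 + d²
√(√(1544 + a(-21)) + H(47, 68)) = √(√(1544 + (9 + (-21)²)) + 59) = √(√(1544 + (9 + 441)) + 59) = √(√(1544 + 450) + 59) = √(√1994 + 59) = √(59 + √1994)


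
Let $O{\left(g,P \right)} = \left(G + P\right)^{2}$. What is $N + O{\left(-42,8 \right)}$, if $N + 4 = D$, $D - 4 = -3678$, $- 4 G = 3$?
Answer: $- \frac{58007}{16} \approx -3625.4$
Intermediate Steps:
$G = - \frac{3}{4}$ ($G = \left(- \frac{1}{4}\right) 3 = - \frac{3}{4} \approx -0.75$)
$D = -3674$ ($D = 4 - 3678 = -3674$)
$N = -3678$ ($N = -4 - 3674 = -3678$)
$O{\left(g,P \right)} = \left(- \frac{3}{4} + P\right)^{2}$
$N + O{\left(-42,8 \right)} = -3678 + \frac{\left(-3 + 4 \cdot 8\right)^{2}}{16} = -3678 + \frac{\left(-3 + 32\right)^{2}}{16} = -3678 + \frac{29^{2}}{16} = -3678 + \frac{1}{16} \cdot 841 = -3678 + \frac{841}{16} = - \frac{58007}{16}$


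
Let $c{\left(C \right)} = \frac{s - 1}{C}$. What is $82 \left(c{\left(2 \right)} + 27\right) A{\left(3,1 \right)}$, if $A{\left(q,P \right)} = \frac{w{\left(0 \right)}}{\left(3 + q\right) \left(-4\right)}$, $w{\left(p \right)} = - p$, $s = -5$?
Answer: $0$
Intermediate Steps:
$A{\left(q,P \right)} = 0$ ($A{\left(q,P \right)} = \frac{\left(-1\right) 0}{\left(3 + q\right) \left(-4\right)} = \frac{0}{-12 - 4 q} = 0$)
$c{\left(C \right)} = - \frac{6}{C}$ ($c{\left(C \right)} = \frac{-5 - 1}{C} = - \frac{6}{C}$)
$82 \left(c{\left(2 \right)} + 27\right) A{\left(3,1 \right)} = 82 \left(- \frac{6}{2} + 27\right) 0 = 82 \left(\left(-6\right) \frac{1}{2} + 27\right) 0 = 82 \left(-3 + 27\right) 0 = 82 \cdot 24 \cdot 0 = 82 \cdot 0 = 0$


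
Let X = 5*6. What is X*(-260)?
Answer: -7800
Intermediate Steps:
X = 30
X*(-260) = 30*(-260) = -7800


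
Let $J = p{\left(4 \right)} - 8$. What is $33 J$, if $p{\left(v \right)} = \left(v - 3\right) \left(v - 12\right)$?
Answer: $-528$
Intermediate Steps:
$p{\left(v \right)} = \left(-12 + v\right) \left(-3 + v\right)$ ($p{\left(v \right)} = \left(-3 + v\right) \left(v - 12\right) = \left(-3 + v\right) \left(-12 + v\right) = \left(-12 + v\right) \left(-3 + v\right)$)
$J = -16$ ($J = \left(36 + 4^{2} - 60\right) - 8 = \left(36 + 16 - 60\right) - 8 = -8 - 8 = -16$)
$33 J = 33 \left(-16\right) = -528$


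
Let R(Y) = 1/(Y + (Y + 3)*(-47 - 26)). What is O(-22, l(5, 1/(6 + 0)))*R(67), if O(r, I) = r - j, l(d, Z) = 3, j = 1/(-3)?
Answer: 65/15129 ≈ 0.0042964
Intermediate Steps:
j = -1/3 ≈ -0.33333
R(Y) = 1/(-219 - 72*Y) (R(Y) = 1/(Y + (3 + Y)*(-73)) = 1/(Y + (-219 - 73*Y)) = 1/(-219 - 72*Y))
O(r, I) = 1/3 + r (O(r, I) = r - 1*(-1/3) = r + 1/3 = 1/3 + r)
O(-22, l(5, 1/(6 + 0)))*R(67) = (1/3 - 22)*(-1/(219 + 72*67)) = -(-65)/(3*(219 + 4824)) = -(-65)/(3*5043) = -65/3*(-1/5043) = 65/15129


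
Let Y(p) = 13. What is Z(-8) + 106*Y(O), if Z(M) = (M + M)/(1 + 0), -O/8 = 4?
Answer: 1362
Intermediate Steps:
O = -32 (O = -8*4 = -32)
Z(M) = 2*M (Z(M) = (2*M)/1 = (2*M)*1 = 2*M)
Z(-8) + 106*Y(O) = 2*(-8) + 106*13 = -16 + 1378 = 1362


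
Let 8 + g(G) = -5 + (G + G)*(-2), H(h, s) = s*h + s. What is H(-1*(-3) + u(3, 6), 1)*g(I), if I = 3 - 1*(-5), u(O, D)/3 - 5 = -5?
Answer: -180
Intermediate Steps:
u(O, D) = 0 (u(O, D) = 15 + 3*(-5) = 15 - 15 = 0)
H(h, s) = s + h*s (H(h, s) = h*s + s = s + h*s)
I = 8 (I = 3 + 5 = 8)
g(G) = -13 - 4*G (g(G) = -8 + (-5 + (G + G)*(-2)) = -8 + (-5 + (2*G)*(-2)) = -8 + (-5 - 4*G) = -13 - 4*G)
H(-1*(-3) + u(3, 6), 1)*g(I) = (1*(1 + (-1*(-3) + 0)))*(-13 - 4*8) = (1*(1 + (3 + 0)))*(-13 - 32) = (1*(1 + 3))*(-45) = (1*4)*(-45) = 4*(-45) = -180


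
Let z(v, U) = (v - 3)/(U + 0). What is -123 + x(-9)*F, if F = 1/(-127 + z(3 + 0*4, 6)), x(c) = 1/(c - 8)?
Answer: -265556/2159 ≈ -123.00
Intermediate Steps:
x(c) = 1/(-8 + c)
z(v, U) = (-3 + v)/U
F = -1/127 (F = 1/(-127 + (-3 + (3 + 0*4))/6) = 1/(-127 + (-3 + (3 + 0))/6) = 1/(-127 + (-3 + 3)/6) = 1/(-127 + (⅙)*0) = 1/(-127 + 0) = 1/(-127) = -1/127 ≈ -0.0078740)
-123 + x(-9)*F = -123 - 1/127/(-8 - 9) = -123 - 1/127/(-17) = -123 - 1/17*(-1/127) = -123 + 1/2159 = -265556/2159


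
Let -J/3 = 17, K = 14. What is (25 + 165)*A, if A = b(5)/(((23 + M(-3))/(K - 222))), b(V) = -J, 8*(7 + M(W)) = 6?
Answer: -8062080/67 ≈ -1.2033e+5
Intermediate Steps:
M(W) = -25/4 (M(W) = -7 + (1/8)*6 = -7 + 3/4 = -25/4)
J = -51 (J = -3*17 = -51)
b(V) = 51 (b(V) = -1*(-51) = 51)
A = -42432/67 (A = 51/(((23 - 25/4)/(14 - 222))) = 51/(((67/4)/(-208))) = 51/(((67/4)*(-1/208))) = 51/(-67/832) = 51*(-832/67) = -42432/67 ≈ -633.31)
(25 + 165)*A = (25 + 165)*(-42432/67) = 190*(-42432/67) = -8062080/67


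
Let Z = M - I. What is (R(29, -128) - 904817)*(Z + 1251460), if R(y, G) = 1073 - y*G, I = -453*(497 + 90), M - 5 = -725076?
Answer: -713095353600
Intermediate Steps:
M = -725071 (M = 5 - 725076 = -725071)
I = -265911 (I = -453*587 = -265911)
R(y, G) = 1073 - G*y
Z = -459160 (Z = -725071 - 1*(-265911) = -725071 + 265911 = -459160)
(R(29, -128) - 904817)*(Z + 1251460) = ((1073 - 1*(-128)*29) - 904817)*(-459160 + 1251460) = ((1073 + 3712) - 904817)*792300 = (4785 - 904817)*792300 = -900032*792300 = -713095353600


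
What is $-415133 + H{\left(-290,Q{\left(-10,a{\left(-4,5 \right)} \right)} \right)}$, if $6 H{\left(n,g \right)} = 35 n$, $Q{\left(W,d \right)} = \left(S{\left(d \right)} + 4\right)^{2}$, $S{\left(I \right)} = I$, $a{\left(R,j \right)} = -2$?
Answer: $- \frac{1250474}{3} \approx -4.1682 \cdot 10^{5}$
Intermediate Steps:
$Q{\left(W,d \right)} = \left(4 + d\right)^{2}$ ($Q{\left(W,d \right)} = \left(d + 4\right)^{2} = \left(4 + d\right)^{2}$)
$H{\left(n,g \right)} = \frac{35 n}{6}$
$-415133 + H{\left(-290,Q{\left(-10,a{\left(-4,5 \right)} \right)} \right)} = -415133 + \frac{35}{6} \left(-290\right) = -415133 - \frac{5075}{3} = - \frac{1250474}{3}$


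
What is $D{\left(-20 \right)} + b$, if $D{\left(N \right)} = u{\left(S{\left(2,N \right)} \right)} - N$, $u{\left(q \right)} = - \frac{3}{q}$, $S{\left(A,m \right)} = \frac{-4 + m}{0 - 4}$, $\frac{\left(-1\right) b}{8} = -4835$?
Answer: $\frac{77399}{2} \approx 38700.0$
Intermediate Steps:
$b = 38680$ ($b = \left(-8\right) \left(-4835\right) = 38680$)
$S{\left(A,m \right)} = 1 - \frac{m}{4}$ ($S{\left(A,m \right)} = \frac{-4 + m}{-4} = \left(-4 + m\right) \left(- \frac{1}{4}\right) = 1 - \frac{m}{4}$)
$D{\left(N \right)} = - N - \frac{3}{1 - \frac{N}{4}}$ ($D{\left(N \right)} = - \frac{3}{1 - \frac{N}{4}} - N = - N - \frac{3}{1 - \frac{N}{4}}$)
$D{\left(-20 \right)} + b = \frac{12 - - 20 \left(-4 - 20\right)}{-4 - 20} + 38680 = \frac{12 - \left(-20\right) \left(-24\right)}{-24} + 38680 = - \frac{12 - 480}{24} + 38680 = \left(- \frac{1}{24}\right) \left(-468\right) + 38680 = \frac{39}{2} + 38680 = \frac{77399}{2}$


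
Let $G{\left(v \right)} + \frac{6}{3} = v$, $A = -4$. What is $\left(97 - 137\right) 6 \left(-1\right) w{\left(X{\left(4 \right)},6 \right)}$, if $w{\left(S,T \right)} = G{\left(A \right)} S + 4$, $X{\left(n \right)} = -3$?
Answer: $5280$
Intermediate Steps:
$G{\left(v \right)} = -2 + v$
$w{\left(S,T \right)} = 4 - 6 S$ ($w{\left(S,T \right)} = \left(-2 - 4\right) S + 4 = - 6 S + 4 = 4 - 6 S$)
$\left(97 - 137\right) 6 \left(-1\right) w{\left(X{\left(4 \right)},6 \right)} = \left(97 - 137\right) 6 \left(-1\right) \left(4 - -18\right) = - 40 \left(- 6 \left(4 + 18\right)\right) = - 40 \left(\left(-6\right) 22\right) = \left(-40\right) \left(-132\right) = 5280$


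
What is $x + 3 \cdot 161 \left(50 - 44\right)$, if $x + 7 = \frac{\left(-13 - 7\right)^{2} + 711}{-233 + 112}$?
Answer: $\frac{31700}{11} \approx 2881.8$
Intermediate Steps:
$x = - \frac{178}{11}$ ($x = -7 + \frac{\left(-13 - 7\right)^{2} + 711}{-233 + 112} = -7 + \frac{\left(-20\right)^{2} + 711}{-121} = -7 - \frac{400 + 711}{121} = -7 - \frac{101}{11} = - \frac{178}{11} \approx -16.182$)
$x + 3 \cdot 161 \left(50 - 44\right) = - \frac{178}{11} + 3 \cdot 161 \left(50 - 44\right) = - \frac{178}{11} + 483 \cdot 6 = - \frac{178}{11} + 2898 = \frac{31700}{11}$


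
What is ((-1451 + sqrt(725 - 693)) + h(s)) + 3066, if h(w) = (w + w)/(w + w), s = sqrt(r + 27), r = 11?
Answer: 1616 + 4*sqrt(2) ≈ 1621.7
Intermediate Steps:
s = sqrt(38) (s = sqrt(11 + 27) = sqrt(38) ≈ 6.1644)
h(w) = 1 (h(w) = (2*w)/((2*w)) = (2*w)*(1/(2*w)) = 1)
((-1451 + sqrt(725 - 693)) + h(s)) + 3066 = ((-1451 + sqrt(725 - 693)) + 1) + 3066 = ((-1451 + sqrt(32)) + 1) + 3066 = ((-1451 + 4*sqrt(2)) + 1) + 3066 = (-1450 + 4*sqrt(2)) + 3066 = 1616 + 4*sqrt(2)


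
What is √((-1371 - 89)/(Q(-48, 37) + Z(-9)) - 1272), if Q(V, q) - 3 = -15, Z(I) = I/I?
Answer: 2*I*√34463/11 ≈ 33.753*I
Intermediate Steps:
Z(I) = 1
Q(V, q) = -12 (Q(V, q) = 3 - 15 = -12)
√((-1371 - 89)/(Q(-48, 37) + Z(-9)) - 1272) = √((-1371 - 89)/(-12 + 1) - 1272) = √(-1460/(-11) - 1272) = √(-1460*(-1/11) - 1272) = √(1460/11 - 1272) = √(-12532/11) = 2*I*√34463/11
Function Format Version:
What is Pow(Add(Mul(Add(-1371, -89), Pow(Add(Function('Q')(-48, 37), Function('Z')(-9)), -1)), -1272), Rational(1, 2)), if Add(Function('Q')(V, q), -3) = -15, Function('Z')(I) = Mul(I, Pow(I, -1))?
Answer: Mul(Rational(2, 11), I, Pow(34463, Rational(1, 2))) ≈ Mul(33.753, I)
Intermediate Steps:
Function('Z')(I) = 1
Function('Q')(V, q) = -12 (Function('Q')(V, q) = Add(3, -15) = -12)
Pow(Add(Mul(Add(-1371, -89), Pow(Add(Function('Q')(-48, 37), Function('Z')(-9)), -1)), -1272), Rational(1, 2)) = Pow(Add(Mul(Add(-1371, -89), Pow(Add(-12, 1), -1)), -1272), Rational(1, 2)) = Pow(Add(Mul(-1460, Pow(-11, -1)), -1272), Rational(1, 2)) = Pow(Add(Mul(-1460, Rational(-1, 11)), -1272), Rational(1, 2)) = Pow(Add(Rational(1460, 11), -1272), Rational(1, 2)) = Pow(Rational(-12532, 11), Rational(1, 2)) = Mul(Rational(2, 11), I, Pow(34463, Rational(1, 2)))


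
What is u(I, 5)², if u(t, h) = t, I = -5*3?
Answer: 225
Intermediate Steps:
I = -15
u(I, 5)² = (-15)² = 225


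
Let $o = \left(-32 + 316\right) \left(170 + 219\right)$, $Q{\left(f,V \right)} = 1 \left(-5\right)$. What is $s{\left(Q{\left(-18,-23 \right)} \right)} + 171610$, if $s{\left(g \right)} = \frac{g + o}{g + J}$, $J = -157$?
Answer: $\frac{27690349}{162} \approx 1.7093 \cdot 10^{5}$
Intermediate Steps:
$Q{\left(f,V \right)} = -5$
$o = 110476$ ($o = 284 \cdot 389 = 110476$)
$s{\left(g \right)} = \frac{110476 + g}{-157 + g}$ ($s{\left(g \right)} = \frac{g + 110476}{g - 157} = \frac{110476 + g}{-157 + g}$)
$s{\left(Q{\left(-18,-23 \right)} \right)} + 171610 = \frac{110476 - 5}{-157 - 5} + 171610 = \frac{1}{-162} \cdot 110471 + 171610 = \left(- \frac{1}{162}\right) 110471 + 171610 = - \frac{110471}{162} + 171610 = \frac{27690349}{162}$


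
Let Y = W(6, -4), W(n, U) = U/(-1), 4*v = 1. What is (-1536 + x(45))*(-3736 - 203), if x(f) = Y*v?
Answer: 6046365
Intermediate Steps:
v = ¼ (v = (¼)*1 = ¼ ≈ 0.25000)
W(n, U) = -U (W(n, U) = U*(-1) = -U)
Y = 4 (Y = -1*(-4) = 4)
x(f) = 1 (x(f) = 4*(¼) = 1)
(-1536 + x(45))*(-3736 - 203) = (-1536 + 1)*(-3736 - 203) = -1535*(-3939) = 6046365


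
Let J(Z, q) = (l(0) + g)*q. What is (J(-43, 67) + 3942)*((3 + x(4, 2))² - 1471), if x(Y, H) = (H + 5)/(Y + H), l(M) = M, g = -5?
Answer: -188757917/36 ≈ -5.2433e+6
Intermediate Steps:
x(Y, H) = (5 + H)/(H + Y)
J(Z, q) = -5*q (J(Z, q) = (0 - 5)*q = -5*q)
(J(-43, 67) + 3942)*((3 + x(4, 2))² - 1471) = (-5*67 + 3942)*((3 + (5 + 2)/(2 + 4))² - 1471) = (-335 + 3942)*((3 + 7/6)² - 1471) = 3607*((3 + (⅙)*7)² - 1471) = 3607*((3 + 7/6)² - 1471) = 3607*((25/6)² - 1471) = 3607*(625/36 - 1471) = 3607*(-52331/36) = -188757917/36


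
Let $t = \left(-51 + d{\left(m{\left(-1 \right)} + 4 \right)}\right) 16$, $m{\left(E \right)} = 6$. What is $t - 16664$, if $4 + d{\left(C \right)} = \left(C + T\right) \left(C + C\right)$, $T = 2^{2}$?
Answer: $-13064$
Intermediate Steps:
$T = 4$
$d{\left(C \right)} = -4 + 2 C \left(4 + C\right)$ ($d{\left(C \right)} = -4 + \left(C + 4\right) \left(C + C\right) = -4 + \left(4 + C\right) 2 C = -4 + 2 C \left(4 + C\right)$)
$t = 3600$ ($t = \left(-51 + \left(-4 + 2 \left(6 + 4\right)^{2} + 8 \left(6 + 4\right)\right)\right) 16 = \left(-51 + \left(-4 + 2 \cdot 10^{2} + 8 \cdot 10\right)\right) 16 = \left(-51 + \left(-4 + 2 \cdot 100 + 80\right)\right) 16 = \left(-51 + \left(-4 + 200 + 80\right)\right) 16 = \left(-51 + 276\right) 16 = 225 \cdot 16 = 3600$)
$t - 16664 = 3600 - 16664 = -13064$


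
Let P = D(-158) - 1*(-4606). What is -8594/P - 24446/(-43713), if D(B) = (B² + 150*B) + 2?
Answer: -116061305/128341368 ≈ -0.90432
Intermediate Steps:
D(B) = 2 + B² + 150*B
P = 5872 (P = (2 + (-158)² + 150*(-158)) - 1*(-4606) = (2 + 24964 - 23700) + 4606 = 1266 + 4606 = 5872)
-8594/P - 24446/(-43713) = -8594/5872 - 24446/(-43713) = -8594*1/5872 - 24446*(-1/43713) = -4297/2936 + 24446/43713 = -116061305/128341368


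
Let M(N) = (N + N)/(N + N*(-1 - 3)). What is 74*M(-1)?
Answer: -148/3 ≈ -49.333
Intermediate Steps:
M(N) = -⅔ (M(N) = (2*N)/(N + N*(-4)) = (2*N)/(N - 4*N) = (2*N)/((-3*N)) = (2*N)*(-1/(3*N)) = -⅔)
74*M(-1) = 74*(-⅔) = -148/3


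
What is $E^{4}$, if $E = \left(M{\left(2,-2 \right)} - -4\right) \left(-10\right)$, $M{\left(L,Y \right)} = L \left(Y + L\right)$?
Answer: $2560000$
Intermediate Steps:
$M{\left(L,Y \right)} = L \left(L + Y\right)$
$E = -40$ ($E = \left(2 \left(2 - 2\right) - -4\right) \left(-10\right) = \left(2 \cdot 0 + 4\right) \left(-10\right) = \left(0 + 4\right) \left(-10\right) = 4 \left(-10\right) = -40$)
$E^{4} = \left(-40\right)^{4} = 2560000$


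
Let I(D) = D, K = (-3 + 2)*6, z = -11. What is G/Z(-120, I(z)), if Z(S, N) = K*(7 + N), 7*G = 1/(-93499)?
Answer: -1/15707832 ≈ -6.3662e-8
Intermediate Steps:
K = -6 (K = -1*6 = -6)
G = -1/654493 (G = (⅐)/(-93499) = (⅐)*(-1/93499) = -1/654493 ≈ -1.5279e-6)
Z(S, N) = -42 - 6*N (Z(S, N) = -6*(7 + N) = -42 - 6*N)
G/Z(-120, I(z)) = -1/(654493*(-42 - 6*(-11))) = -1/(654493*(-42 + 66)) = -1/654493/24 = -1/654493*1/24 = -1/15707832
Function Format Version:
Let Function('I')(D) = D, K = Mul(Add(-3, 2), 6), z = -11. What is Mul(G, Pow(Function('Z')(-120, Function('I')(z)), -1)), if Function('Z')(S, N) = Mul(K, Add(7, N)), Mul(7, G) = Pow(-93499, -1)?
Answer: Rational(-1, 15707832) ≈ -6.3662e-8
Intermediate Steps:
K = -6 (K = Mul(-1, 6) = -6)
G = Rational(-1, 654493) (G = Mul(Rational(1, 7), Pow(-93499, -1)) = Mul(Rational(1, 7), Rational(-1, 93499)) = Rational(-1, 654493) ≈ -1.5279e-6)
Function('Z')(S, N) = Add(-42, Mul(-6, N)) (Function('Z')(S, N) = Mul(-6, Add(7, N)) = Add(-42, Mul(-6, N)))
Mul(G, Pow(Function('Z')(-120, Function('I')(z)), -1)) = Mul(Rational(-1, 654493), Pow(Add(-42, Mul(-6, -11)), -1)) = Mul(Rational(-1, 654493), Pow(Add(-42, 66), -1)) = Mul(Rational(-1, 654493), Pow(24, -1)) = Mul(Rational(-1, 654493), Rational(1, 24)) = Rational(-1, 15707832)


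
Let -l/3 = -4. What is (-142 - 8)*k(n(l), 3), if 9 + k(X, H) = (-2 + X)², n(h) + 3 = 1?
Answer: -1050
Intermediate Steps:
l = 12 (l = -3*(-4) = 12)
n(h) = -2 (n(h) = -3 + 1 = -2)
k(X, H) = -9 + (-2 + X)²
(-142 - 8)*k(n(l), 3) = (-142 - 8)*(-9 + (-2 - 2)²) = -150*(-9 + (-4)²) = -150*(-9 + 16) = -150*7 = -1050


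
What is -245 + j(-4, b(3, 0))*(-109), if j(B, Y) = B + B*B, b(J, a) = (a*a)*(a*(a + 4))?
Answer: -1553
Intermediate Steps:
b(J, a) = a³*(4 + a) (b(J, a) = a²*(a*(4 + a)) = a³*(4 + a))
j(B, Y) = B + B²
-245 + j(-4, b(3, 0))*(-109) = -245 - 4*(1 - 4)*(-109) = -245 - 4*(-3)*(-109) = -245 + 12*(-109) = -245 - 1308 = -1553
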